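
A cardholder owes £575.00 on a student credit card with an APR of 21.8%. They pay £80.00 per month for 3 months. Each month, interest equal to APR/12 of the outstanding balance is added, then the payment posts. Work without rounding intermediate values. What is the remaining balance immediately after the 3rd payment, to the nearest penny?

Monthly rate r = 21.8%/12 = 1.81667% = 0.0181667.
Each month: B ← B·(1+r) − £80.00.
Month 1: interest £10.45; balance after payment £505.45.
Month 2: interest £9.18; balance after payment £434.63.
Month 3: interest £7.90; balance after payment £362.52.

£362.52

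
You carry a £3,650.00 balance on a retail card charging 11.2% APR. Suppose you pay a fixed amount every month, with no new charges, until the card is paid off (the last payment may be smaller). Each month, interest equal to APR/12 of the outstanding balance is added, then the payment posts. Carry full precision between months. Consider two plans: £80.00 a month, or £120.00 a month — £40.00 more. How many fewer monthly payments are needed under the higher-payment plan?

24 fewer payments

Monthly rate r = 11.2%/12 = 0.933333% = 0.00933333.
At £80.00/mo: n = ⌈−ln(1 − rB₀/P)/ln(1+r)⌉ = 60 payments (last £57.97); total interest = total paid − £3,650.00 = £1,127.97.
At £120.00/mo: 36 payments (last £113.29); total interest £663.29.
Payments saved = 60 − 36 = 24.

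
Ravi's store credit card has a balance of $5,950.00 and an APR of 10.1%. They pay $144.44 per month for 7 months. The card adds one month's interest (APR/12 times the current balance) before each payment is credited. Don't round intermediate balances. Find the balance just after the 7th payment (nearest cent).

Monthly rate r = 10.1%/12 = 0.841667% = 0.00841667.
Each month: B ← B·(1+r) − $144.44.
Month 1: interest $50.08; balance after payment $5,855.64.
Month 2: interest $49.28; balance after payment $5,760.48.
Month 3: interest $48.48; balance after payment $5,664.53.
Month 4: interest $47.68; balance after payment $5,567.76.
Month 5: interest $46.86; balance after payment $5,470.19.
Month 6: interest $46.04; balance after payment $5,371.79.
Month 7: interest $45.21; balance after payment $5,272.56.

$5,272.56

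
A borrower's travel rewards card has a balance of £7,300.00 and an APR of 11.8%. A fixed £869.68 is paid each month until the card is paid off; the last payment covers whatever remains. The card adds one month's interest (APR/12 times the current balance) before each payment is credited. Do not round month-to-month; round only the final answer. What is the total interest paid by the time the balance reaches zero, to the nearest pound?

Monthly rate r = 11.8%/12 = 0.983333% = 0.00983333.
Payoff takes n = ⌈−ln(1 − rB₀/P)/ln(1+r)⌉ = ⌈8.804⌉ = 9 payments; the last is £699.58.
Total paid = 8·£869.68 + £699.58 = £7,657.02.
Total interest = total paid − principal = £7,657.02 − £7,300.00 = £357.02.

£357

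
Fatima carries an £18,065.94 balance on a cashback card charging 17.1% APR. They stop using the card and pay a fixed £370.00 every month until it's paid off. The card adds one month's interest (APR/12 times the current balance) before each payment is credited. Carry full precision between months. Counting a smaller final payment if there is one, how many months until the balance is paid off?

Monthly rate r = 17.1%/12 = 1.425% = 0.01425.
Recurrence: B ← B·(1+r) − £370.00.
Month 1: interest £257.44; balance after payment £17,953.38.
Month 2: interest £255.84; balance after payment £17,839.22.
Closed form: n = −ln(1 − rB₀/P)/ln(1+r) = −ln(0.30422)/ln(1.01425) ≈ 84.103, so the balance reaches zero during payment 85.

85 payments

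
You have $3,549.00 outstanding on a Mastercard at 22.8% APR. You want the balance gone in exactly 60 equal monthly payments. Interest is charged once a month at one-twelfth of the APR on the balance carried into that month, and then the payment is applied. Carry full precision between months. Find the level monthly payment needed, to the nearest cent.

$99.64

Monthly rate r = 22.8%/12 = 1.9% = 0.019.
Level-payment amortization: P = B₀·r / (1 − (1+r)^(−n)) = 3549.00·0.019 / (1 − 1.019^(−60)).
Denominator 1 − (1+r)^(−60) = 0.67674224.
P = 67.431 / 0.67674224 ≈ 99.64.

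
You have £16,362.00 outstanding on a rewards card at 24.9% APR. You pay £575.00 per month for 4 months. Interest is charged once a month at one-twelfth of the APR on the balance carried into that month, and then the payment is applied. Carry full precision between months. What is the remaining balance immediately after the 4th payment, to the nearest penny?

Monthly rate r = 24.9%/12 = 2.075% = 0.02075.
Each month: B ← B·(1+r) − £575.00.
Month 1: interest £339.51; balance after payment £16,126.51.
Month 2: interest £334.63; balance after payment £15,886.14.
Month 3: interest £329.64; balance after payment £15,640.77.
Month 4: interest £324.55; balance after payment £15,390.32.

£15,390.32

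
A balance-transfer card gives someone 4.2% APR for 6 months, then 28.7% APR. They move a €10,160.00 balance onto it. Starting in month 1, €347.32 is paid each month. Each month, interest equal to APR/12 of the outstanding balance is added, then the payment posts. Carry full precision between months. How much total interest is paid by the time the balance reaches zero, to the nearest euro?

Promo months 1–6 at r₀ = 4.2%/12 = 0.0035; months 7+ at r₁ = 28.7%/12 = 0.0239167.
After month 6: iterate B ← B·(1+r₀) − €347.32 for 6 months → €8,273.00.
Then at r₁ with €347.32/mo: n₂ = −ln(1 − r₁·B/P)/ln(1+r₁) ≈ 35.68 → 36 more payments.
Total paid = 41·€347.32 + €236.08 = €14,476.20; interest = €14,476.20 − €10,160.00 = €4,316.20.

€4,316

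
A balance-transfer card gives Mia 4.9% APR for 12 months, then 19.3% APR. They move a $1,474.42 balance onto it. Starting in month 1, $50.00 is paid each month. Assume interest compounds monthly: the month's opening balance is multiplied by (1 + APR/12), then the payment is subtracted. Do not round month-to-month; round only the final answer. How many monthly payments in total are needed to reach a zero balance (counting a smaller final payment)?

35 payments

Promo months 1–12 at r₀ = 4.9%/12 = 0.00408333; months 13+ at r₁ = 19.3%/12 = 0.0160833.
After month 12: iterate B ← B·(1+r₀) − $50.00 for 12 months → $934.65.
Then at r₁ with $50.00/mo: n₂ = −ln(1 − r₁·B/P)/ln(1+r₁) ≈ 22.41 → 23 more payments.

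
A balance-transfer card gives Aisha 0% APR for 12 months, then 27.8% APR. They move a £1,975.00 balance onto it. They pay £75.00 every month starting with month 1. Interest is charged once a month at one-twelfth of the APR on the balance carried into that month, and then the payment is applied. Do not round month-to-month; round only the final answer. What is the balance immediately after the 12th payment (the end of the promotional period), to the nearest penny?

Promo months 1–12 at r₀ = 0%/12 = 0; months 13+ at r₁ = 27.8%/12 = 0.0231667.
After month 12 (no interest yet): B = £1,975.00 − 12·£75.00 = £1,075.00.

£1,075.00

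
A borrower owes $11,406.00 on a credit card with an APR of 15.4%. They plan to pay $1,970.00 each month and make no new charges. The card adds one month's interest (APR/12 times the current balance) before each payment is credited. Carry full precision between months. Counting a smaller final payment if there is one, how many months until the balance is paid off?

7 months

Monthly rate r = 15.4%/12 = 1.28333% = 0.0128333.
Recurrence: B ← B·(1+r) − $1,970.00.
Month 1: interest $146.38; balance after payment $9,582.38.
Month 2: interest $122.97; balance after payment $7,735.35.
Closed form: n = −ln(1 − rB₀/P)/ln(1+r) = −ln(0.9257)/ln(1.01283) ≈ 6.055, so the balance reaches zero during payment 7.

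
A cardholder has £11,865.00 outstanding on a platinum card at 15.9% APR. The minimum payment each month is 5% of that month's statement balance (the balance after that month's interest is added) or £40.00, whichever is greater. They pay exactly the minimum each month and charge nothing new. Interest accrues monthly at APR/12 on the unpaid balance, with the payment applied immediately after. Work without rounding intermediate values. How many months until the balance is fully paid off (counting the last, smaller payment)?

95 months

Monthly rate r = 15.9%/12 = 1.325% = 0.01325.
While 5% of the post-interest balance exceeds £40.00, each month B ← (B·(1+r))·(1 − 0.05), i.e. B shrinks by the factor (1+r)·0.95 = 0.96259.
This holds for months 1–72. Entering month 73 the balance is £762.01; 5% of the post-interest balance is now below £40.00, so the flat £40.00 minimum applies from here.
From month 73 a fixed £40.00 at rate r clears £762.01 in 23 more payments. Total: 72 + 23 = 95 months.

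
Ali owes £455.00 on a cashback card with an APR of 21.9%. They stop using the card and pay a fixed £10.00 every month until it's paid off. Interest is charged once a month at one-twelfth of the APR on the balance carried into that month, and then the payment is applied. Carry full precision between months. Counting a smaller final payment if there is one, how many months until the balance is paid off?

Monthly rate r = 21.9%/12 = 1.825% = 0.01825.
Recurrence: B ← B·(1+r) − £10.00.
Month 1: interest £8.30; balance after payment £453.30.
Month 2: interest £8.27; balance after payment £451.58.
Closed form: n = −ln(1 − rB₀/P)/ln(1+r) = −ln(0.16963)/ln(1.01825) ≈ 98.099, so the balance reaches zero during payment 99.

99 months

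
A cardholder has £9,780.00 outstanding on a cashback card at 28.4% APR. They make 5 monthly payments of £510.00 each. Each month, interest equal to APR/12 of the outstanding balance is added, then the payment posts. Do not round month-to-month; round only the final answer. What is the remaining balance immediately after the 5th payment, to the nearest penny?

Monthly rate r = 28.4%/12 = 2.36667% = 0.0236667.
Each month: B ← B·(1+r) − £510.00.
Month 1: interest £231.46; balance after payment £9,501.46.
Month 2: interest £224.87; balance after payment £9,216.33.
Month 3: interest £218.12; balance after payment £8,924.45.
Month 4: interest £211.21; balance after payment £8,625.66.
Month 5: interest £204.14; balance after payment £8,319.80.

£8,319.80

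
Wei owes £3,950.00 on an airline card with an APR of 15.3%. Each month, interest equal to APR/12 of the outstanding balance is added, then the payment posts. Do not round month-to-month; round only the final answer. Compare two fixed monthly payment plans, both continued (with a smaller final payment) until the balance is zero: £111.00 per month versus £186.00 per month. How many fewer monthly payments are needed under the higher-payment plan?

23 fewer payments

Monthly rate r = 15.3%/12 = 1.275% = 0.01275.
At £111.00/mo: n = ⌈−ln(1 − rB₀/P)/ln(1+r)⌉ = 48 payments (last £80.35); total interest = total paid − £3,950.00 = £1,347.35.
At £186.00/mo: 25 payments (last £171.78); total interest £685.78.
Payments saved = 48 − 25 = 23.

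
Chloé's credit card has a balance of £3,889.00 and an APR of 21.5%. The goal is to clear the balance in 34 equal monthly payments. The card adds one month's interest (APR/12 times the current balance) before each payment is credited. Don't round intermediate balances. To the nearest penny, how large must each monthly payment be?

£153.73

Monthly rate r = 21.5%/12 = 1.79167% = 0.0179167.
Level-payment amortization: P = B₀·r / (1 − (1+r)^(−n)) = 3889.00·0.0179167 / (1 − 1.01792^(−34)).
Denominator 1 − (1+r)^(−34) = 0.453255603.
P = 69.6779 / 0.453255603 ≈ 153.73.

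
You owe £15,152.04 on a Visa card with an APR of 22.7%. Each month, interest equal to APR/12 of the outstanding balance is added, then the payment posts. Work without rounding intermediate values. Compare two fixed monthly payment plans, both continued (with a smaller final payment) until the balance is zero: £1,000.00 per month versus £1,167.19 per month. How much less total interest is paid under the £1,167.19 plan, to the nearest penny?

Monthly rate r = 22.7%/12 = 1.89167% = 0.0189167.
At £1,000.00/mo: n = ⌈−ln(1 − rB₀/P)/ln(1+r)⌉ = 19 payments (last £23.16); total interest = total paid − £15,152.04 = £2,871.12.
At £1,167.19/mo: 16 payments (last £43.51); total interest £2,399.32.
Interest saved = £2,871.12 − £2,399.32 = £471.80.

£471.80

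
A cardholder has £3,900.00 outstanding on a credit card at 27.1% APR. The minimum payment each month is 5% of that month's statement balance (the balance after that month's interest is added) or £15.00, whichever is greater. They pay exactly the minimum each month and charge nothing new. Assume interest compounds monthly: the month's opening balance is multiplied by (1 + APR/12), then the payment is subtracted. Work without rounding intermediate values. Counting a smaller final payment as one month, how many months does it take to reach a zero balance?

Monthly rate r = 27.1%/12 = 2.25833% = 0.0225833.
While 5% of the post-interest balance exceeds £15.00, each month B ← (B·(1+r))·(1 − 0.05), i.e. B shrinks by the factor (1+r)·0.95 = 0.97145.
This holds for months 1–90. Entering month 91 the balance is £287.79; 5% of the post-interest balance is now below £15.00, so the flat £15.00 minimum applies from here.
From month 91 a fixed £15.00 at rate r clears £287.79 in 26 more payments. Total: 90 + 26 = 116 months.

116 months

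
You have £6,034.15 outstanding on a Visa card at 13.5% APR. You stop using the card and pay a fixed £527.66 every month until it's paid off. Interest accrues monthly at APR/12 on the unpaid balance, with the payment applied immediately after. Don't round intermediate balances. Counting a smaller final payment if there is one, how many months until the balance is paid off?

13 payments

Monthly rate r = 13.5%/12 = 1.125% = 0.01125.
Recurrence: B ← B·(1+r) − £527.66.
Month 1: interest £67.88; balance after payment £5,574.37.
Month 2: interest £62.71; balance after payment £5,109.43.
Closed form: n = −ln(1 − rB₀/P)/ln(1+r) = −ln(0.87135)/ln(1.01125) ≈ 12.310, so the balance reaches zero during payment 13.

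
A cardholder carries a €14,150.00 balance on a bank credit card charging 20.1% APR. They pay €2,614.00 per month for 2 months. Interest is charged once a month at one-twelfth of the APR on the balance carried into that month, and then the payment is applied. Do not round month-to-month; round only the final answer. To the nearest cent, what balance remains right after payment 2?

€9,356.21

Monthly rate r = 20.1%/12 = 1.675% = 0.01675.
Each month: B ← B·(1+r) − €2,614.00.
Month 1: interest €237.01; balance after payment €11,773.01.
Month 2: interest €197.20; balance after payment €9,356.21.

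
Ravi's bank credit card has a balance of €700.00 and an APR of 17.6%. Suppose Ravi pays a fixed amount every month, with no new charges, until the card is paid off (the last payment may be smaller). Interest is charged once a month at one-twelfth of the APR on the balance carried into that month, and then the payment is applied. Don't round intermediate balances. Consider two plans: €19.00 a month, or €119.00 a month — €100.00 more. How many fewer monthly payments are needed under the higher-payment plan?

47 fewer payments

Monthly rate r = 17.6%/12 = 1.46667% = 0.0146667.
At €19.00/mo: n = ⌈−ln(1 − rB₀/P)/ln(1+r)⌉ = 54 payments (last €7.35); total interest = total paid − €700.00 = €314.35.
At €119.00/mo: 7 payments (last €23.55); total interest €37.55.
Payments saved = 54 − 7 = 47.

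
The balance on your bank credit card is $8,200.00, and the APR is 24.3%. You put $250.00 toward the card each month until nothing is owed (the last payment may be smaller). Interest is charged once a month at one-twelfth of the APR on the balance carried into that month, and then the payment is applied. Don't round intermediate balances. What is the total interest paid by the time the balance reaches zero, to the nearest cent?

$5,408.66

Monthly rate r = 24.3%/12 = 2.025% = 0.02025.
Payoff takes n = ⌈−ln(1 − rB₀/P)/ln(1+r)⌉ = ⌈54.432⌉ = 55 payments; the last is $108.66.
Total paid = 54·$250.00 + $108.66 = $13,608.66.
Total interest = total paid − principal = $13,608.66 − $8,200.00 = $5,408.66.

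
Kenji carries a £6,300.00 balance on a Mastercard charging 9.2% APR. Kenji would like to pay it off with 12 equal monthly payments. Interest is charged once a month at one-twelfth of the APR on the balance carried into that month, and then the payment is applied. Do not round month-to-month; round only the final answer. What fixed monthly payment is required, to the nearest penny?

Monthly rate r = 9.2%/12 = 0.766667% = 0.00766667.
Level-payment amortization: P = B₀·r / (1 − (1+r)^(−n)) = 6300.00·0.00766667 / (1 − 1.00767^(−12)).
Denominator 1 − (1+r)^(−12) = 0.0875747599.
P = 48.3 / 0.0875747599 ≈ 551.53.

£551.53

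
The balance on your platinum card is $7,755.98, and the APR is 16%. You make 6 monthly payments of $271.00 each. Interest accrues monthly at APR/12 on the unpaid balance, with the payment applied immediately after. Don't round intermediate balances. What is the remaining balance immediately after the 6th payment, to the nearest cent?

Monthly rate r = 16%/12 = 1.33333% = 0.0133333.
Each month: B ← B·(1+r) − $271.00.
Month 1: interest $103.41; balance after payment $7,588.39.
Month 2: interest $101.18; balance after payment $7,418.57.
Month 3: interest $98.91; balance after payment $7,246.49.
Month 4: interest $96.62; balance after payment $7,072.11.
Month 5: interest $94.29; balance after payment $6,895.40.
Month 6: interest $91.94; balance after payment $6,716.34.

$6,716.34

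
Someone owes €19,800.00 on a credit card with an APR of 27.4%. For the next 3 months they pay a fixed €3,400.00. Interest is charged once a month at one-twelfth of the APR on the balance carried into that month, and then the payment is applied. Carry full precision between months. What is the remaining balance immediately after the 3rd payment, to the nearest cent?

Monthly rate r = 27.4%/12 = 2.28333% = 0.0228333.
Each month: B ← B·(1+r) − €3,400.00.
Month 1: interest €452.10; balance after payment €16,852.10.
Month 2: interest €384.79; balance after payment €13,836.89.
Month 3: interest €315.94; balance after payment €10,752.83.

€10,752.83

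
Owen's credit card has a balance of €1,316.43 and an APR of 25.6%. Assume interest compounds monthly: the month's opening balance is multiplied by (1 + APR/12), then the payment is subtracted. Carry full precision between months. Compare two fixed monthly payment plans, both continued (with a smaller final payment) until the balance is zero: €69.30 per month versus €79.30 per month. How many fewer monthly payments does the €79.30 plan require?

Monthly rate r = 25.6%/12 = 2.13333% = 0.0213333.
At €69.30/mo: n = ⌈−ln(1 − rB₀/P)/ln(1+r)⌉ = 25 payments (last €42.85); total interest = total paid − €1,316.43 = €389.62.
At €79.30/mo: 21 payments (last €56.54); total interest €326.11.
Payments saved = 25 − 21 = 4.

4 fewer payments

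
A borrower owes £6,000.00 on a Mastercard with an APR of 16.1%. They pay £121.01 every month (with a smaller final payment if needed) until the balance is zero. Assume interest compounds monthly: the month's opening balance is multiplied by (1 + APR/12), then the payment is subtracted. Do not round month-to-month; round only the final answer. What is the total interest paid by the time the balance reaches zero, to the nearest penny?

£3,936.27

Monthly rate r = 16.1%/12 = 1.34167% = 0.0134167.
Payoff takes n = ⌈−ln(1 − rB₀/P)/ln(1+r)⌉ = ⌈82.110⌉ = 83 payments; the last is £13.45.
Total paid = 82·£121.01 + £13.45 = £9,936.27.
Total interest = total paid − principal = £9,936.27 − £6,000.00 = £3,936.27.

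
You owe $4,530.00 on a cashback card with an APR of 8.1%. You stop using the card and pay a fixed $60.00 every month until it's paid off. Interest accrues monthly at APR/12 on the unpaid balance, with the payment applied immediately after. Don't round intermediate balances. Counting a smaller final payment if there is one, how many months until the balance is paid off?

Monthly rate r = 8.1%/12 = 0.675% = 0.00675.
Recurrence: B ← B·(1+r) − $60.00.
Month 1: interest $30.58; balance after payment $4,500.58.
Month 2: interest $30.38; balance after payment $4,470.96.
Closed form: n = −ln(1 − rB₀/P)/ln(1+r) = −ln(0.49038)/ln(1.00675) ≈ 105.924, so the balance reaches zero during payment 106.

106 payments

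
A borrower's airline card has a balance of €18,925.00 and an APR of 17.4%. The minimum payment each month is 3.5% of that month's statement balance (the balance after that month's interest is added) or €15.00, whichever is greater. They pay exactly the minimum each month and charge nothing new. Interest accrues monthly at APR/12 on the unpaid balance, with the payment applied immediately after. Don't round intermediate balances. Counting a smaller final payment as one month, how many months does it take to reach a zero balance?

216 months

Monthly rate r = 17.4%/12 = 1.45% = 0.0145.
While 3.5% of the post-interest balance exceeds €15.00, each month B ← (B·(1+r))·(1 − 0.035), i.e. B shrinks by the factor (1+r)·0.965 = 0.97899.
This holds for months 1–180. Entering month 181 the balance is €414.31; 3.5% of the post-interest balance is now below €15.00, so the flat €15.00 minimum applies from here.
From month 181 a fixed €15.00 at rate r clears €414.31 in 36 more payments. Total: 180 + 36 = 216 months.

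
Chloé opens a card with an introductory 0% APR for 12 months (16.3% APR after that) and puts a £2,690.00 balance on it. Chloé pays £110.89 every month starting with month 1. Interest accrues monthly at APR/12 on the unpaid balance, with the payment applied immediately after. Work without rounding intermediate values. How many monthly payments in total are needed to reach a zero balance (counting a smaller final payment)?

26 months

Promo months 1–12 at r₀ = 0%/12 = 0; months 13+ at r₁ = 16.3%/12 = 0.0135833.
After month 12 (no interest yet): B = £2,690.00 − 12·£110.89 = £1,359.32.
Then at r₁ with £110.89/mo: n₂ = −ln(1 − r₁·B/P)/ln(1+r₁) ≈ 13.50 → 14 more payments.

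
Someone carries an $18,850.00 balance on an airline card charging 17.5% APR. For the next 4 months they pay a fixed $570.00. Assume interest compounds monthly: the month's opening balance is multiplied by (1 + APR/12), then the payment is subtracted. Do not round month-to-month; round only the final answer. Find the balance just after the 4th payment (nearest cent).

$17,643.51

Monthly rate r = 17.5%/12 = 1.45833% = 0.0145833.
Each month: B ← B·(1+r) − $570.00.
Month 1: interest $274.90; balance after payment $18,554.90.
Month 2: interest $270.59; balance after payment $18,255.49.
Month 3: interest $266.23; balance after payment $17,951.71.
Month 4: interest $261.80; balance after payment $17,643.51.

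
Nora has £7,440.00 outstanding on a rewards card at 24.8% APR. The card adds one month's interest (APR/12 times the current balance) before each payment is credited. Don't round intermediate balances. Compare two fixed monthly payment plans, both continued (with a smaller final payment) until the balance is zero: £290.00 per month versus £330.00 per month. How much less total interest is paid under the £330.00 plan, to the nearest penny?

Monthly rate r = 24.8%/12 = 2.06667% = 0.0206667.
At £290.00/mo: n = ⌈−ln(1 − rB₀/P)/ln(1+r)⌉ = 37 payments (last £270.21); total interest = total paid − £7,440.00 = £3,270.21.
At £330.00/mo: 31 payments (last £219.60); total interest £2,679.60.
Interest saved = £3,270.21 − £2,679.60 = £590.61.

£590.61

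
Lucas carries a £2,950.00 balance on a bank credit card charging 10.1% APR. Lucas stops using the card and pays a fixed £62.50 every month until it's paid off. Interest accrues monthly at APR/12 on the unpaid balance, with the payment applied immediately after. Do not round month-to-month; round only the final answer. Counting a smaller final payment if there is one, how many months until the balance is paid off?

Monthly rate r = 10.1%/12 = 0.841667% = 0.00841667.
Recurrence: B ← B·(1+r) − £62.50.
Month 1: interest £24.83; balance after payment £2,912.33.
Month 2: interest £24.51; balance after payment £2,874.34.
Closed form: n = −ln(1 − rB₀/P)/ln(1+r) = −ln(0.60273)/ln(1.00842) ≈ 60.405, so the balance reaches zero during payment 61.

61 months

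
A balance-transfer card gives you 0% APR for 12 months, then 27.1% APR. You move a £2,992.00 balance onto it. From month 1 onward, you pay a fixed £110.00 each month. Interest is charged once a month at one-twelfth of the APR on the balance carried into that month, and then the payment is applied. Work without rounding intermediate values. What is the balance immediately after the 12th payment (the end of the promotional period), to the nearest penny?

£1,672.00

Promo months 1–12 at r₀ = 0%/12 = 0; months 13+ at r₁ = 27.1%/12 = 0.0225833.
After month 12 (no interest yet): B = £2,992.00 − 12·£110.00 = £1,672.00.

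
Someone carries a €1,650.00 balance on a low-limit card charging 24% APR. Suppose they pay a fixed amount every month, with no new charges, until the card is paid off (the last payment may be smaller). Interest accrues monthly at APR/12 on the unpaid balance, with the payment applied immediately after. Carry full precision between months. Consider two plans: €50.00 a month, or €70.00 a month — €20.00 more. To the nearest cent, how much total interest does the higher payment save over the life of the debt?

€470.16

Monthly rate r = 24%/12 = 2% = 0.02.
At €50.00/mo: n = ⌈−ln(1 − rB₀/P)/ln(1+r)⌉ = 55 payments (last €24.03); total interest = total paid − €1,650.00 = €1,074.03.
At €70.00/mo: 33 payments (last €13.87); total interest €603.87.
Interest saved = €1,074.03 − €603.87 = €470.16.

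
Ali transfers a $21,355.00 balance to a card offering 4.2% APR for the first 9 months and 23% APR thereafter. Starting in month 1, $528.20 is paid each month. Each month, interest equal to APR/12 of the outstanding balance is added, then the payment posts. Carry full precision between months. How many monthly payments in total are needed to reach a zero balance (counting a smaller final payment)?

61 payments

Promo months 1–9 at r₀ = 4.2%/12 = 0.0035; months 10+ at r₁ = 23%/12 = 0.0191667.
After month 9: iterate B ← B·(1+r₀) − $528.20 for 9 months → $17,216.28.
Then at r₁ with $528.20/mo: n₂ = −ln(1 − r₁·B/P)/ln(1+r₁) ≈ 51.62 → 52 more payments.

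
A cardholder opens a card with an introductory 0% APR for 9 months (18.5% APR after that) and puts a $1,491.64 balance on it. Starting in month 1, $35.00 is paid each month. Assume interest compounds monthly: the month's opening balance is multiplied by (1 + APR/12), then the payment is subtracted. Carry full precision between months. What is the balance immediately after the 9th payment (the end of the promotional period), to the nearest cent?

Promo months 1–9 at r₀ = 0%/12 = 0; months 10+ at r₁ = 18.5%/12 = 0.0154167.
After month 9 (no interest yet): B = $1,491.64 − 9·$35.00 = $1,176.64.

$1,176.64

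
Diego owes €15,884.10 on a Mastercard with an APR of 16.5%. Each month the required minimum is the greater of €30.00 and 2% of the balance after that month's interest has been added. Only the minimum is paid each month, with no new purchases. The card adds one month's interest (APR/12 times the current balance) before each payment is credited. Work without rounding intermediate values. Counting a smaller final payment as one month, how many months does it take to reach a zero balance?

Monthly rate r = 16.5%/12 = 1.375% = 0.01375.
While 2% of the post-interest balance exceeds €30.00, each month B ← (B·(1+r))·(1 − 0.02), i.e. B shrinks by the factor (1+r)·0.98 = 0.99347.
This holds for months 1–363. Entering month 364 the balance is €1,475.48; 2% of the post-interest balance is now below €30.00, so the flat €30.00 minimum applies from here.
From month 364 a fixed €30.00 at rate r clears €1,475.48 in 83 more payments. Total: 363 + 83 = 446 months.

446 months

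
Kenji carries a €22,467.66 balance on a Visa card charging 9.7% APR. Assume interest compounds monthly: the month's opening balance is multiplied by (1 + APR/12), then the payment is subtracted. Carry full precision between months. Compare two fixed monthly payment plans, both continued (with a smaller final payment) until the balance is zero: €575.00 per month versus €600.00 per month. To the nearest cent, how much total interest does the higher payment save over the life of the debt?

Monthly rate r = 9.7%/12 = 0.808333% = 0.00808333.
At €575.00/mo: n = ⌈−ln(1 − rB₀/P)/ln(1+r)⌉ = 48 payments (last €85.16); total interest = total paid − €22,467.66 = €4,642.50.
At €600.00/mo: 45 payments (last €468.99); total interest €4,401.33.
Interest saved = €4,642.50 − €4,401.33 = €241.17.

€241.17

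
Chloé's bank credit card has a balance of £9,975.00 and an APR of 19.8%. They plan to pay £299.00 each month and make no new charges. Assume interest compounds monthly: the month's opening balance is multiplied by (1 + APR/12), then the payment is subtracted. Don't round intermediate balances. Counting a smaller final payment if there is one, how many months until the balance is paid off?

49 payments

Monthly rate r = 19.8%/12 = 1.65% = 0.0165.
Recurrence: B ← B·(1+r) − £299.00.
Month 1: interest £164.59; balance after payment £9,840.59.
Month 2: interest £162.37; balance after payment £9,703.96.
Closed form: n = −ln(1 − rB₀/P)/ln(1+r) = −ln(0.44954)/ln(1.0165) ≈ 48.855, so the balance reaches zero during payment 49.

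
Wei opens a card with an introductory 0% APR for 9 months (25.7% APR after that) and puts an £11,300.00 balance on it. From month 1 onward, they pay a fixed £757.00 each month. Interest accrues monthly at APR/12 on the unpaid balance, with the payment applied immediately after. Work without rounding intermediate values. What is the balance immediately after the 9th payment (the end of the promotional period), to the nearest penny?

£4,487.00

Promo months 1–9 at r₀ = 0%/12 = 0; months 10+ at r₁ = 25.7%/12 = 0.0214167.
After month 9 (no interest yet): B = £11,300.00 − 9·£757.00 = £4,487.00.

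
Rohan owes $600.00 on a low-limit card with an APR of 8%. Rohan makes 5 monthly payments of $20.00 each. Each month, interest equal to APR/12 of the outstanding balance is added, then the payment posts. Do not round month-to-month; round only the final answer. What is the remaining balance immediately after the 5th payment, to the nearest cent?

$518.93

Monthly rate r = 8%/12 = 0.666667% = 0.00666667.
Each month: B ← B·(1+r) − $20.00.
Month 1: interest $4.00; balance after payment $584.00.
Month 2: interest $3.89; balance after payment $567.89.
Month 3: interest $3.79; balance after payment $551.68.
Month 4: interest $3.68; balance after payment $535.36.
Month 5: interest $3.57; balance after payment $518.93.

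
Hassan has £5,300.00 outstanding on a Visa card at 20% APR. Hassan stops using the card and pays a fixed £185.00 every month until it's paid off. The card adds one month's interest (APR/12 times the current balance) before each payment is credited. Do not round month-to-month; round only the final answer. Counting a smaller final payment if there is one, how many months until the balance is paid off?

40 months

Monthly rate r = 20%/12 = 1.66667% = 0.0166667.
Recurrence: B ← B·(1+r) − £185.00.
Month 1: interest £88.33; balance after payment £5,203.33.
Month 2: interest £86.72; balance after payment £5,105.06.
Closed form: n = −ln(1 − rB₀/P)/ln(1+r) = −ln(0.52252)/ln(1.01667) ≈ 39.269, so the balance reaches zero during payment 40.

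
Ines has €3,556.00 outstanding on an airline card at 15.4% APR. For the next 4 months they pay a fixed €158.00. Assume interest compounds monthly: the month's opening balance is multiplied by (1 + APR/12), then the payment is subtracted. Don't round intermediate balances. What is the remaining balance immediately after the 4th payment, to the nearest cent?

Monthly rate r = 15.4%/12 = 1.28333% = 0.0128333.
Each month: B ← B·(1+r) − €158.00.
Month 1: interest €45.64; balance after payment €3,443.64.
Month 2: interest €44.19; balance after payment €3,329.83.
Month 3: interest €42.73; balance after payment €3,214.56.
Month 4: interest €41.25; balance after payment €3,097.81.

€3,097.81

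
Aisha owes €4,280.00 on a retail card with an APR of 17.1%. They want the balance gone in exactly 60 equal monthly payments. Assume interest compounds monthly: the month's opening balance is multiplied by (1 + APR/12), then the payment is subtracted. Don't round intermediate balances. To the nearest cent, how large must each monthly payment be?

€106.60

Monthly rate r = 17.1%/12 = 1.425% = 0.01425.
Level-payment amortization: P = B₀·r / (1 − (1+r)^(−n)) = 4280.00·0.01425 / (1 − 1.01425^(−60)).
Denominator 1 − (1+r)^(−60) = 0.57214263.
P = 60.99 / 0.57214263 ≈ 106.60.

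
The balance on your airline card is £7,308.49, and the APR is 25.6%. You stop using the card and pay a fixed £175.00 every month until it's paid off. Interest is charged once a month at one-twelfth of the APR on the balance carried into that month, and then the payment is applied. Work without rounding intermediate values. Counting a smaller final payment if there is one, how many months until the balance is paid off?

105 payments

Monthly rate r = 25.6%/12 = 2.13333% = 0.0213333.
Recurrence: B ← B·(1+r) − £175.00.
Month 1: interest £155.91; balance after payment £7,289.40.
Month 2: interest £155.51; balance after payment £7,269.91.
Closed form: n = −ln(1 − rB₀/P)/ln(1+r) = −ln(0.10906)/ln(1.02133) ≈ 104.972, so the balance reaches zero during payment 105.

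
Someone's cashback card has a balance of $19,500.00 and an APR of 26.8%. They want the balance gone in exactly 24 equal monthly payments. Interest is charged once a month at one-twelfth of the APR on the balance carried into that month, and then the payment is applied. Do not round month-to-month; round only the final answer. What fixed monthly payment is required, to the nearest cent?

Monthly rate r = 26.8%/12 = 2.23333% = 0.0223333.
Level-payment amortization: P = B₀·r / (1 − (1+r)^(−n)) = 19500.00·0.0223333 / (1 − 1.02233^(−24)).
Denominator 1 − (1+r)^(−24) = 0.41145525.
P = 435.5 / 0.41145525 ≈ 1058.44.

$1,058.44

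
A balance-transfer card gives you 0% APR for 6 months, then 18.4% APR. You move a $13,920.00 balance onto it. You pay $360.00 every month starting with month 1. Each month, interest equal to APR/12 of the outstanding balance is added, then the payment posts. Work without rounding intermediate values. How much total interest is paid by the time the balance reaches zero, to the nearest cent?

$4,681.04

Promo months 1–6 at r₀ = 0%/12 = 0; months 7+ at r₁ = 18.4%/12 = 0.0153333.
After month 6 (no interest yet): B = $13,920.00 − 6·$360.00 = $11,760.00.
Then at r₁ with $360.00/mo: n₂ = −ln(1 − r₁·B/P)/ln(1+r₁) ≈ 45.67 → 46 more payments.
Total paid = 51·$360.00 + $241.04 = $18,601.04; interest = $18,601.04 − $13,920.00 = $4,681.04.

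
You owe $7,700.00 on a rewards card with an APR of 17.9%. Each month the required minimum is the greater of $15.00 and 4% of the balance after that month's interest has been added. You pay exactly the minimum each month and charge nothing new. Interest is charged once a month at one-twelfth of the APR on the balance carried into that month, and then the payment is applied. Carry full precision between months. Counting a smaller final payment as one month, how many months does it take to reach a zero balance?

Monthly rate r = 17.9%/12 = 1.49167% = 0.0149167.
While 4% of the post-interest balance exceeds $15.00, each month B ← (B·(1+r))·(1 − 0.04), i.e. B shrinks by the factor (1+r)·0.96 = 0.97432.
This holds for months 1–117. Entering month 118 the balance is $366.93; 4% of the post-interest balance is now below $15.00, so the flat $15.00 minimum applies from here.
From month 118 a fixed $15.00 at rate r clears $366.93 in 31 more payments. Total: 117 + 31 = 148 months.

148 months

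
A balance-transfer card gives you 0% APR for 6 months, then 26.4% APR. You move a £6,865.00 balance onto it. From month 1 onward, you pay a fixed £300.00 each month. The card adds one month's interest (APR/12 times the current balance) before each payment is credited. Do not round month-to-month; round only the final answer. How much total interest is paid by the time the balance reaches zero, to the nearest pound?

£1,337

Promo months 1–6 at r₀ = 0%/12 = 0; months 7+ at r₁ = 26.4%/12 = 0.022.
After month 6 (no interest yet): B = £6,865.00 − 6·£300.00 = £5,065.00.
Then at r₁ with £300.00/mo: n₂ = −ln(1 − r₁·B/P)/ln(1+r₁) ≈ 21.34 → 22 more payments.
Total paid = 27·£300.00 + £101.67 = £8,201.67; interest = £8,201.67 − £6,865.00 = £1,336.67.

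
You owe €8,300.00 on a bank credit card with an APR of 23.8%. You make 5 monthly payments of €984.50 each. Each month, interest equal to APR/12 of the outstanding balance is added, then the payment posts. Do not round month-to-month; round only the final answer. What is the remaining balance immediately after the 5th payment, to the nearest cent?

€4,034.72

Monthly rate r = 23.8%/12 = 1.98333% = 0.0198333.
Each month: B ← B·(1+r) − €984.50.
Month 1: interest €164.62; balance after payment €7,480.12.
Month 2: interest €148.36; balance after payment €6,643.97.
Month 3: interest €131.77; balance after payment €5,791.24.
Month 4: interest €114.86; balance after payment €4,921.60.
Month 5: interest €97.61; balance after payment €4,034.72.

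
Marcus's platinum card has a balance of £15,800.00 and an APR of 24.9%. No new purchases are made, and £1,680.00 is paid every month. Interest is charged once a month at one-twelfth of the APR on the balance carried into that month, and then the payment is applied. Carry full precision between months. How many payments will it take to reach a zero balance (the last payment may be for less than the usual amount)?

Monthly rate r = 24.9%/12 = 2.075% = 0.02075.
Recurrence: B ← B·(1+r) − £1,680.00.
Month 1: interest £327.85; balance after payment £14,447.85.
Month 2: interest £299.79; balance after payment £13,067.64.
Closed form: n = −ln(1 − rB₀/P)/ln(1+r) = −ln(0.80485)/ln(1.02075) ≈ 10.571, so the balance reaches zero during payment 11.

11 payments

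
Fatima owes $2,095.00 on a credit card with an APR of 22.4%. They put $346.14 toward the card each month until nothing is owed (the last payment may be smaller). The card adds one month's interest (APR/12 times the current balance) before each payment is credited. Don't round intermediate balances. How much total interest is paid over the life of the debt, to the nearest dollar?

$150

Monthly rate r = 22.4%/12 = 1.86667% = 0.0186667.
Payoff takes n = ⌈−ln(1 − rB₀/P)/ln(1+r)⌉ = ⌈6.482⌉ = 7 payments; the last is $167.73.
Total paid = 6·$346.14 + $167.73 = $2,244.57.
Total interest = total paid − principal = $2,244.57 − $2,095.00 = $149.57.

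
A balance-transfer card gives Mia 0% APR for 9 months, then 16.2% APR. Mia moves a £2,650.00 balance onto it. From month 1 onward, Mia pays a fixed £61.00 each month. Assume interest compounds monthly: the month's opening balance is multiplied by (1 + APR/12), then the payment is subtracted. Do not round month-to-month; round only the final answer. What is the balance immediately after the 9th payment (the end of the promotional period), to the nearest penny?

Promo months 1–9 at r₀ = 0%/12 = 0; months 10+ at r₁ = 16.2%/12 = 0.0135.
After month 9 (no interest yet): B = £2,650.00 − 9·£61.00 = £2,101.00.

£2,101.00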